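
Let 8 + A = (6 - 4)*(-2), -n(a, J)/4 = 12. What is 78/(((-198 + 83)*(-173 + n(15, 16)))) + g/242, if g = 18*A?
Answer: -210414/236555 ≈ -0.88949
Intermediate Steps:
n(a, J) = -48 (n(a, J) = -4*12 = -48)
A = -12 (A = -8 + (6 - 4)*(-2) = -8 + 2*(-2) = -8 - 4 = -12)
g = -216 (g = 18*(-12) = -216)
78/(((-198 + 83)*(-173 + n(15, 16)))) + g/242 = 78/(((-198 + 83)*(-173 - 48))) - 216/242 = 78/((-115*(-221))) - 216*1/242 = 78/25415 - 108/121 = 78*(1/25415) - 108/121 = 6/1955 - 108/121 = -210414/236555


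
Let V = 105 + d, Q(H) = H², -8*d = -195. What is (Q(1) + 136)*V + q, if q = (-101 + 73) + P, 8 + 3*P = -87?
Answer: 423953/24 ≈ 17665.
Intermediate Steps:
d = 195/8 (d = -⅛*(-195) = 195/8 ≈ 24.375)
P = -95/3 (P = -8/3 + (⅓)*(-87) = -8/3 - 29 = -95/3 ≈ -31.667)
V = 1035/8 (V = 105 + 195/8 = 1035/8 ≈ 129.38)
q = -179/3 (q = (-101 + 73) - 95/3 = -28 - 95/3 = -179/3 ≈ -59.667)
(Q(1) + 136)*V + q = (1² + 136)*(1035/8) - 179/3 = (1 + 136)*(1035/8) - 179/3 = 137*(1035/8) - 179/3 = 141795/8 - 179/3 = 423953/24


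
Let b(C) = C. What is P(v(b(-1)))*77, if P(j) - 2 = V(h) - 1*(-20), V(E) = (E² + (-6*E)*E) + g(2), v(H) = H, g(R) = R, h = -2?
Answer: 308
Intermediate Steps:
V(E) = 2 - 5*E² (V(E) = (E² + (-6*E)*E) + 2 = (E² - 6*E²) + 2 = -5*E² + 2 = 2 - 5*E²)
P(j) = 4 (P(j) = 2 + ((2 - 5*(-2)²) - 1*(-20)) = 2 + ((2 - 5*4) + 20) = 2 + ((2 - 20) + 20) = 2 + (-18 + 20) = 2 + 2 = 4)
P(v(b(-1)))*77 = 4*77 = 308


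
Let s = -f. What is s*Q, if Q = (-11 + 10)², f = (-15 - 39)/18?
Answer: 3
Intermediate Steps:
f = -3 (f = -54*1/18 = -3)
Q = 1 (Q = (-1)² = 1)
s = 3 (s = -1*(-3) = 3)
s*Q = 3*1 = 3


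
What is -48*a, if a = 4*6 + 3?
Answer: -1296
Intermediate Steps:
a = 27 (a = 24 + 3 = 27)
-48*a = -48*27 = -1296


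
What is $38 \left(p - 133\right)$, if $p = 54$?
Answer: $-3002$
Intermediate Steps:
$38 \left(p - 133\right) = 38 \left(54 - 133\right) = 38 \left(-79\right) = -3002$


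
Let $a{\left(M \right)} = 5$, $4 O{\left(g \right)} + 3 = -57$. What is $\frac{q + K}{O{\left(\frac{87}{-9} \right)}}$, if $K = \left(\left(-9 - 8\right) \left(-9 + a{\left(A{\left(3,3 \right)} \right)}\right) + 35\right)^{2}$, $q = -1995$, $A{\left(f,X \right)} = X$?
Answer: $- \frac{8614}{15} \approx -574.27$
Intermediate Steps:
$O{\left(g \right)} = -15$ ($O{\left(g \right)} = - \frac{3}{4} + \frac{1}{4} \left(-57\right) = - \frac{3}{4} - \frac{57}{4} = -15$)
$K = 10609$ ($K = \left(\left(-9 - 8\right) \left(-9 + 5\right) + 35\right)^{2} = \left(\left(-17\right) \left(-4\right) + 35\right)^{2} = \left(68 + 35\right)^{2} = 103^{2} = 10609$)
$\frac{q + K}{O{\left(\frac{87}{-9} \right)}} = \frac{-1995 + 10609}{-15} = 8614 \left(- \frac{1}{15}\right) = - \frac{8614}{15}$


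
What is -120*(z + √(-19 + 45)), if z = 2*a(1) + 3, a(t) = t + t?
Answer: -840 - 120*√26 ≈ -1451.9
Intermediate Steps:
a(t) = 2*t
z = 7 (z = 2*(2*1) + 3 = 2*2 + 3 = 4 + 3 = 7)
-120*(z + √(-19 + 45)) = -120*(7 + √(-19 + 45)) = -120*(7 + √26) = -840 - 120*√26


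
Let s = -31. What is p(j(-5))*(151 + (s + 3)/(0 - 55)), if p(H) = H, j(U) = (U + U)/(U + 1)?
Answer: 8333/22 ≈ 378.77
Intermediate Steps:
j(U) = 2*U/(1 + U) (j(U) = (2*U)/(1 + U) = 2*U/(1 + U))
p(j(-5))*(151 + (s + 3)/(0 - 55)) = (2*(-5)/(1 - 5))*(151 + (-31 + 3)/(0 - 55)) = (2*(-5)/(-4))*(151 - 28/(-55)) = (2*(-5)*(-¼))*(151 - 28*(-1/55)) = 5*(151 + 28/55)/2 = (5/2)*(8333/55) = 8333/22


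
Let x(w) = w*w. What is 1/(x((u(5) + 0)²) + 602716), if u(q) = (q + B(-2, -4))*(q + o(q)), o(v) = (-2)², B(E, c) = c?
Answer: 1/609277 ≈ 1.6413e-6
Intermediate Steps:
o(v) = 4
u(q) = (-4 + q)*(4 + q) (u(q) = (q - 4)*(q + 4) = (-4 + q)*(4 + q))
x(w) = w²
1/(x((u(5) + 0)²) + 602716) = 1/((((-16 + 5²) + 0)²)² + 602716) = 1/((((-16 + 25) + 0)²)² + 602716) = 1/(((9 + 0)²)² + 602716) = 1/((9²)² + 602716) = 1/(81² + 602716) = 1/(6561 + 602716) = 1/609277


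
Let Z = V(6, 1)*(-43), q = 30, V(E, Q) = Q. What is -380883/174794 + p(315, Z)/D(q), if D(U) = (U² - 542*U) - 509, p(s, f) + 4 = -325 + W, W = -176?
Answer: -5955961357/2773805986 ≈ -2.1472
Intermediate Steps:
Z = -43 (Z = 1*(-43) = -43)
p(s, f) = -505 (p(s, f) = -4 + (-325 - 176) = -4 - 501 = -505)
D(U) = -509 + U² - 542*U
-380883/174794 + p(315, Z)/D(q) = -380883/174794 - 505/(-509 + 30² - 542*30) = -380883*1/174794 - 505/(-509 + 900 - 16260) = -380883/174794 - 505/(-15869) = -380883/174794 - 505*(-1/15869) = -380883/174794 + 505/15869 = -5955961357/2773805986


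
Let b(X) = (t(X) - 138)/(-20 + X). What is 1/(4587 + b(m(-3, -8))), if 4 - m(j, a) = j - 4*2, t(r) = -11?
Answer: 5/23084 ≈ 0.00021660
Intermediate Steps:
m(j, a) = 12 - j (m(j, a) = 4 - (j - 4*2) = 4 - (j - 8) = 4 - (-8 + j) = 4 + (8 - j) = 12 - j)
b(X) = -149/(-20 + X) (b(X) = (-11 - 138)/(-20 + X) = -149/(-20 + X))
1/(4587 + b(m(-3, -8))) = 1/(4587 - 149/(-20 + (12 - 1*(-3)))) = 1/(4587 - 149/(-20 + (12 + 3))) = 1/(4587 - 149/(-20 + 15)) = 1/(4587 - 149/(-5)) = 1/(4587 - 149*(-1/5)) = 1/(4587 + 149/5) = 1/(23084/5) = 5/23084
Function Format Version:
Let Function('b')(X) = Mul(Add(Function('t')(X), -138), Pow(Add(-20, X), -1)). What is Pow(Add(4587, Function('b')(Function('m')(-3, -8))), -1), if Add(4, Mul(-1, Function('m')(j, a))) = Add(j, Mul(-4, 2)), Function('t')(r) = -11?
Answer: Rational(5, 23084) ≈ 0.00021660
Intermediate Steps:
Function('m')(j, a) = Add(12, Mul(-1, j)) (Function('m')(j, a) = Add(4, Mul(-1, Add(j, Mul(-4, 2)))) = Add(4, Mul(-1, Add(j, -8))) = Add(4, Mul(-1, Add(-8, j))) = Add(4, Add(8, Mul(-1, j))) = Add(12, Mul(-1, j)))
Function('b')(X) = Mul(-149, Pow(Add(-20, X), -1)) (Function('b')(X) = Mul(Add(-11, -138), Pow(Add(-20, X), -1)) = Mul(-149, Pow(Add(-20, X), -1)))
Pow(Add(4587, Function('b')(Function('m')(-3, -8))), -1) = Pow(Add(4587, Mul(-149, Pow(Add(-20, Add(12, Mul(-1, -3))), -1))), -1) = Pow(Add(4587, Mul(-149, Pow(Add(-20, Add(12, 3)), -1))), -1) = Pow(Add(4587, Mul(-149, Pow(Add(-20, 15), -1))), -1) = Pow(Add(4587, Mul(-149, Pow(-5, -1))), -1) = Pow(Add(4587, Mul(-149, Rational(-1, 5))), -1) = Pow(Add(4587, Rational(149, 5)), -1) = Pow(Rational(23084, 5), -1) = Rational(5, 23084)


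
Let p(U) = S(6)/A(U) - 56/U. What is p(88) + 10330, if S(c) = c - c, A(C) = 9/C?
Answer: 113623/11 ≈ 10329.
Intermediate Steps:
S(c) = 0
p(U) = -56/U (p(U) = 0/((9/U)) - 56/U = 0*(U/9) - 56/U = 0 - 56/U = -56/U)
p(88) + 10330 = -56/88 + 10330 = -56*1/88 + 10330 = -7/11 + 10330 = 113623/11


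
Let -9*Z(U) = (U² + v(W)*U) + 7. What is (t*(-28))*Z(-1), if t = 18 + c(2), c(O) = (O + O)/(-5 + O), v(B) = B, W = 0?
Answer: 11200/27 ≈ 414.81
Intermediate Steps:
c(O) = 2*O/(-5 + O) (c(O) = (2*O)/(-5 + O) = 2*O/(-5 + O))
Z(U) = -7/9 - U²/9 (Z(U) = -((U² + 0*U) + 7)/9 = -((U² + 0) + 7)/9 = -(U² + 7)/9 = -(7 + U²)/9 = -7/9 - U²/9)
t = 50/3 (t = 18 + 2*2/(-5 + 2) = 18 + 2*2/(-3) = 18 + 2*2*(-⅓) = 18 - 4/3 = 50/3 ≈ 16.667)
(t*(-28))*Z(-1) = ((50/3)*(-28))*(-7/9 - ⅑*(-1)²) = -1400*(-7/9 - ⅑*1)/3 = -1400*(-7/9 - ⅑)/3 = -1400/3*(-8/9) = 11200/27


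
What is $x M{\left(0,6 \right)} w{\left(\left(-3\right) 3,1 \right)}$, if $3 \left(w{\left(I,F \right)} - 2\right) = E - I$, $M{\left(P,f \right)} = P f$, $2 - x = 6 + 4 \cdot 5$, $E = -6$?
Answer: $0$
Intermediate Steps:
$x = -24$ ($x = 2 - \left(6 + 4 \cdot 5\right) = 2 - \left(6 + 20\right) = 2 - 26 = -24$)
$w{\left(I,F \right)} = - \frac{I}{3}$ ($w{\left(I,F \right)} = 2 + \frac{-6 - I}{3} = 2 - \left(2 + \frac{I}{3}\right) = - \frac{I}{3}$)
$x M{\left(0,6 \right)} w{\left(\left(-3\right) 3,1 \right)} = - 24 \cdot 0 \cdot 6 \left(- \frac{\left(-3\right) 3}{3}\right) = \left(-24\right) 0 \left(\left(- \frac{1}{3}\right) \left(-9\right)\right) = 0 \cdot 3 = 0$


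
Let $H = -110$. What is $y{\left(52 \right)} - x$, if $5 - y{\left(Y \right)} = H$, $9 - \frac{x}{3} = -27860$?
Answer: $-83492$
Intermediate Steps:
$x = 83607$ ($x = 27 - -83580 = 27 + 83580 = 83607$)
$y{\left(Y \right)} = 115$ ($y{\left(Y \right)} = 5 - -110 = 5 + 110 = 115$)
$y{\left(52 \right)} - x = 115 - 83607 = -83492$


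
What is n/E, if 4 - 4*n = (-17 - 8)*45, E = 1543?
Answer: 1129/6172 ≈ 0.18292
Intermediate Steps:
n = 1129/4 (n = 1 - (-17 - 8)*45/4 = 1 - (-25)*45/4 = 1 - ¼*(-1125) = 1 + 1125/4 = 1129/4 ≈ 282.25)
n/E = (1129/4)/1543 = (1129/4)*(1/1543) = 1129/6172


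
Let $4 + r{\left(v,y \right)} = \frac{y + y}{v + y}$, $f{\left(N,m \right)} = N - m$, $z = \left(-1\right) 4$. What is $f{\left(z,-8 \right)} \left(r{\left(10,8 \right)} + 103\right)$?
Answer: $\frac{3596}{9} \approx 399.56$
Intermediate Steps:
$z = -4$
$r{\left(v,y \right)} = -4 + \frac{2 y}{v + y}$ ($r{\left(v,y \right)} = -4 + \frac{y + y}{v + y} = -4 + \frac{2 y}{v + y}$)
$f{\left(z,-8 \right)} \left(r{\left(10,8 \right)} + 103\right) = \left(-4 - -8\right) \left(\frac{2 \left(\left(-1\right) 8 - 20\right)}{10 + 8} + 103\right) = \left(-4 + 8\right) \left(\frac{2 \left(-8 - 20\right)}{18} + 103\right) = 4 \left(2 \cdot \frac{1}{18} \left(-28\right) + 103\right) = 4 \left(- \frac{28}{9} + 103\right) = 4 \cdot \frac{899}{9} = \frac{3596}{9}$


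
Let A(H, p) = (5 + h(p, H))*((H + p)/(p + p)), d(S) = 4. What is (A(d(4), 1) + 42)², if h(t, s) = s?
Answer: 16641/4 ≈ 4160.3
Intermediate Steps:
A(H, p) = (5 + H)*(H + p)/(2*p) (A(H, p) = (5 + H)*((H + p)/(p + p)) = (5 + H)*((H + p)/((2*p))) = (5 + H)*((H + p)*(1/(2*p))) = (5 + H)*((H + p)/(2*p)) = (5 + H)*(H + p)/(2*p))
(A(d(4), 1) + 42)² = ((½)*(4² + 5*4 + 1*(5 + 4))/1 + 42)² = ((½)*1*(16 + 20 + 1*9) + 42)² = ((½)*1*(16 + 20 + 9) + 42)² = ((½)*1*45 + 42)² = (45/2 + 42)² = (129/2)² = 16641/4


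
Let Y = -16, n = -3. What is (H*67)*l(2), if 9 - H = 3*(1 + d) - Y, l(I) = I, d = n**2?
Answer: -4958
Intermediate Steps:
d = 9 (d = (-3)**2 = 9)
H = -37 (H = 9 - (3*(1 + 9) - 1*(-16)) = 9 - (3*10 + 16) = 9 - (30 + 16) = 9 - 1*46 = 9 - 46 = -37)
(H*67)*l(2) = -37*67*2 = -2479*2 = -4958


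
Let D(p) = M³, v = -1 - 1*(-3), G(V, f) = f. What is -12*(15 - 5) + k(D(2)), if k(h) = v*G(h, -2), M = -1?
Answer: -124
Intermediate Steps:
v = 2 (v = -1 + 3 = 2)
D(p) = -1 (D(p) = (-1)³ = -1)
k(h) = -4 (k(h) = 2*(-2) = -4)
-12*(15 - 5) + k(D(2)) = -12*(15 - 5) - 4 = -12*10 - 4 = -120 - 4 = -124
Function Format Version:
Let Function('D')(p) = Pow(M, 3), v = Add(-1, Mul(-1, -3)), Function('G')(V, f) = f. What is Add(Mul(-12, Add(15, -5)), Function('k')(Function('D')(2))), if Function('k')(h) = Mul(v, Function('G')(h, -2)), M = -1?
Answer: -124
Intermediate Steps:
v = 2 (v = Add(-1, 3) = 2)
Function('D')(p) = -1 (Function('D')(p) = Pow(-1, 3) = -1)
Function('k')(h) = -4 (Function('k')(h) = Mul(2, -2) = -4)
Add(Mul(-12, Add(15, -5)), Function('k')(Function('D')(2))) = Add(Mul(-12, Add(15, -5)), -4) = Add(Mul(-12, 10), -4) = Add(-120, -4) = -124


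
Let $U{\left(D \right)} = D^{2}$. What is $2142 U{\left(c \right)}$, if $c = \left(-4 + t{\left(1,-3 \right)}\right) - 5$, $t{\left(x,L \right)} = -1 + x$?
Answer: $173502$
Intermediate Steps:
$c = -9$ ($c = \left(-4 + \left(-1 + 1\right)\right) - 5 = \left(-4 + 0\right) - 5 = -4 - 5 = -9$)
$2142 U{\left(c \right)} = 2142 \left(-9\right)^{2} = 2142 \cdot 81 = 173502$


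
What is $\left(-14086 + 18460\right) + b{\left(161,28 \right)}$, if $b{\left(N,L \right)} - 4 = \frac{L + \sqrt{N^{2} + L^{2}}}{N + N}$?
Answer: $\frac{100696}{23} + \frac{\sqrt{545}}{46} \approx 4378.6$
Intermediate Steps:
$b{\left(N,L \right)} = 4 + \frac{L + \sqrt{L^{2} + N^{2}}}{2 N}$ ($b{\left(N,L \right)} = 4 + \frac{L + \sqrt{N^{2} + L^{2}}}{N + N} = 4 + \frac{L + \sqrt{L^{2} + N^{2}}}{2 N}$)
$\left(-14086 + 18460\right) + b{\left(161,28 \right)} = \left(-14086 + 18460\right) + \frac{28 + \sqrt{28^{2} + 161^{2}} + 8 \cdot 161}{2 \cdot 161} = 4374 + \frac{1}{2} \cdot \frac{1}{161} \left(28 + \sqrt{784 + 25921} + 1288\right) = 4374 + \frac{1}{2} \cdot \frac{1}{161} \left(28 + \sqrt{26705} + 1288\right) = 4374 + \frac{1}{2} \cdot \frac{1}{161} \left(28 + 7 \sqrt{545} + 1288\right) = 4374 + \frac{1}{2} \cdot \frac{1}{161} \left(1316 + 7 \sqrt{545}\right) = 4374 + \left(\frac{94}{23} + \frac{\sqrt{545}}{46}\right) = \frac{100696}{23} + \frac{\sqrt{545}}{46}$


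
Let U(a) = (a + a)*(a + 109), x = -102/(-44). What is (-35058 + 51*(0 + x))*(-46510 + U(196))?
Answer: -28075854375/11 ≈ -2.5523e+9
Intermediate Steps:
x = 51/22 (x = -102*(-1/44) = 51/22 ≈ 2.3182)
U(a) = 2*a*(109 + a) (U(a) = (2*a)*(109 + a) = 2*a*(109 + a))
(-35058 + 51*(0 + x))*(-46510 + U(196)) = (-35058 + 51*(0 + 51/22))*(-46510 + 2*196*(109 + 196)) = (-35058 + 51*(51/22))*(-46510 + 2*196*305) = (-35058 + 2601/22)*(-46510 + 119560) = -768675/22*73050 = -28075854375/11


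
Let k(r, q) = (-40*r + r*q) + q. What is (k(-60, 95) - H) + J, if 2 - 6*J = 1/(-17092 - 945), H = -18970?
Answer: 568718635/36074 ≈ 15765.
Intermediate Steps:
k(r, q) = q - 40*r + q*r (k(r, q) = (-40*r + q*r) + q = q - 40*r + q*r)
J = 12025/36074 (J = ⅓ - 1/(6*(-17092 - 945)) = ⅓ - ⅙/(-18037) = ⅓ - ⅙*(-1/18037) = ⅓ + 1/108222 = 12025/36074 ≈ 0.33334)
(k(-60, 95) - H) + J = ((95 - 40*(-60) + 95*(-60)) - 1*(-18970)) + 12025/36074 = ((95 + 2400 - 5700) + 18970) + 12025/36074 = (-3205 + 18970) + 12025/36074 = 15765 + 12025/36074 = 568718635/36074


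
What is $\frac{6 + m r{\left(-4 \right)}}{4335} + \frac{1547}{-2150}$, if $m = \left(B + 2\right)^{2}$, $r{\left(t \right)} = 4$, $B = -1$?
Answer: $- \frac{1336949}{1864050} \approx -0.71723$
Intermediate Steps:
$m = 1$ ($m = \left(-1 + 2\right)^{2} = 1^{2} = 1$)
$\frac{6 + m r{\left(-4 \right)}}{4335} + \frac{1547}{-2150} = \frac{6 + 1 \cdot 4}{4335} + \frac{1547}{-2150} = \left(6 + 4\right) \frac{1}{4335} + 1547 \left(- \frac{1}{2150}\right) = 10 \cdot \frac{1}{4335} - \frac{1547}{2150} = \frac{2}{867} - \frac{1547}{2150} = - \frac{1336949}{1864050}$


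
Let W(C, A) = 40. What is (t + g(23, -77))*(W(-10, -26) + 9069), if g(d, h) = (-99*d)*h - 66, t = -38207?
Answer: 1248443104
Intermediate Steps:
g(d, h) = -66 - 99*d*h (g(d, h) = -99*d*h - 66 = -66 - 99*d*h)
(t + g(23, -77))*(W(-10, -26) + 9069) = (-38207 + (-66 - 99*23*(-77)))*(40 + 9069) = (-38207 + (-66 + 175329))*9109 = (-38207 + 175263)*9109 = 137056*9109 = 1248443104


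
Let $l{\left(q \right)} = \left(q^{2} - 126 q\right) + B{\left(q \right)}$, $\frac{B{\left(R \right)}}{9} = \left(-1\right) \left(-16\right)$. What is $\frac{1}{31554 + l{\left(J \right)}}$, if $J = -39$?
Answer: $\frac{1}{38133} \approx 2.6224 \cdot 10^{-5}$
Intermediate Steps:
$B{\left(R \right)} = 144$ ($B{\left(R \right)} = 9 \left(\left(-1\right) \left(-16\right)\right) = 9 \cdot 16 = 144$)
$l{\left(q \right)} = 144 + q^{2} - 126 q$ ($l{\left(q \right)} = \left(q^{2} - 126 q\right) + 144 = 144 + q^{2} - 126 q$)
$\frac{1}{31554 + l{\left(J \right)}} = \frac{1}{31554 + \left(144 + \left(-39\right)^{2} - -4914\right)} = \frac{1}{31554 + \left(144 + 1521 + 4914\right)} = \frac{1}{31554 + 6579} = \frac{1}{38133}$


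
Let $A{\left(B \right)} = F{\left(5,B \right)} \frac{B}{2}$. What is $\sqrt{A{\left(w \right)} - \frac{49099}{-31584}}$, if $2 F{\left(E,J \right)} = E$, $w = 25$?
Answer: $\frac{\sqrt{2045259426}}{7896} \approx 5.7275$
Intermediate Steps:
$F{\left(E,J \right)} = \frac{E}{2}$
$A{\left(B \right)} = \frac{5 B}{4}$ ($A{\left(B \right)} = \frac{1}{2} \cdot 5 \frac{B}{2} = \frac{5 B \frac{1}{2}}{2} = \frac{5 \frac{B}{2}}{2} = \frac{5 B}{4}$)
$\sqrt{A{\left(w \right)} - \frac{49099}{-31584}} = \sqrt{\frac{5}{4} \cdot 25 - \frac{49099}{-31584}} = \sqrt{\frac{125}{4} - - \frac{49099}{31584}} = \sqrt{\frac{125}{4} + \frac{49099}{31584}} = \sqrt{\frac{1036099}{31584}} = \frac{\sqrt{2045259426}}{7896}$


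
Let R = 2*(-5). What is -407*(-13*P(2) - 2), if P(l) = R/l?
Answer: -25641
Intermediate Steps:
R = -10
P(l) = -10/l
-407*(-13*P(2) - 2) = -407*(-(-130)/2 - 2) = -407*(-13*(-5) - 2) = -407*(65 - 2) = -407*63 = -25641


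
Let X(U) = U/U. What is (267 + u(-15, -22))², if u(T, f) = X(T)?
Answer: 71824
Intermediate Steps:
X(U) = 1
u(T, f) = 1
(267 + u(-15, -22))² = (267 + 1)² = 268² = 71824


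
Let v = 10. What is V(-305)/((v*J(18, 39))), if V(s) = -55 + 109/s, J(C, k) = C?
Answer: -469/1525 ≈ -0.30754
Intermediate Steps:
V(-305)/((v*J(18, 39))) = (-55 + 109/(-305))/((10*18)) = (-55 + 109*(-1/305))/180 = (-55 - 109/305)*(1/180) = -16884/305*1/180 = -469/1525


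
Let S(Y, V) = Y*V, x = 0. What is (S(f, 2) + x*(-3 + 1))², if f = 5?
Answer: 100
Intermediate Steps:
S(Y, V) = V*Y
(S(f, 2) + x*(-3 + 1))² = (2*5 + 0*(-3 + 1))² = (10 + 0*(-2))² = (10 + 0)² = 10² = 100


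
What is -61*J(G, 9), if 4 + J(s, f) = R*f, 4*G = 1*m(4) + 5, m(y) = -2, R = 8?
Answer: -4148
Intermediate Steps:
G = ¾ (G = (1*(-2) + 5)/4 = (-2 + 5)/4 = (¼)*3 = ¾ ≈ 0.75000)
J(s, f) = -4 + 8*f
-61*J(G, 9) = -61*(-4 + 8*9) = -61*(-4 + 72) = -61*68 = -4148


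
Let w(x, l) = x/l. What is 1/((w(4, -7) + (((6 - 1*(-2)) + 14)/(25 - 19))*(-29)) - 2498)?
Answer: -21/54703 ≈ -0.00038389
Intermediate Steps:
1/((w(4, -7) + (((6 - 1*(-2)) + 14)/(25 - 19))*(-29)) - 2498) = 1/((4/(-7) + (((6 - 1*(-2)) + 14)/(25 - 19))*(-29)) - 2498) = 1/((4*(-⅐) + (((6 + 2) + 14)/6)*(-29)) - 2498) = 1/((-4/7 + ((8 + 14)*(⅙))*(-29)) - 2498) = 1/((-4/7 + (22*(⅙))*(-29)) - 2498) = 1/((-4/7 + (11/3)*(-29)) - 2498) = 1/((-4/7 - 319/3) - 2498) = 1/(-2245/21 - 2498) = 1/(-54703/21) = -21/54703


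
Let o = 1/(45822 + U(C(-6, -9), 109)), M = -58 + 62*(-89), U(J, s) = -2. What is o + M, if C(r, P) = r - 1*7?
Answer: -255492319/45820 ≈ -5576.0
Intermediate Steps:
C(r, P) = -7 + r (C(r, P) = r - 7 = -7 + r)
M = -5576 (M = -58 - 5518 = -5576)
o = 1/45820 (o = 1/(45822 - 2) = 1/45820 ≈ 2.1825e-5)
o + M = 1/45820 - 5576 = -255492319/45820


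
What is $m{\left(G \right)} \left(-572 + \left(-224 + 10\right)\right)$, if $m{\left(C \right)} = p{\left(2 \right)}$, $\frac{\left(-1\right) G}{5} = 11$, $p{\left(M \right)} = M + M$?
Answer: $-3144$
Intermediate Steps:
$p{\left(M \right)} = 2 M$
$G = -55$ ($G = \left(-5\right) 11 = -55$)
$m{\left(C \right)} = 4$ ($m{\left(C \right)} = 2 \cdot 2 = 4$)
$m{\left(G \right)} \left(-572 + \left(-224 + 10\right)\right) = 4 \left(-572 + \left(-224 + 10\right)\right) = 4 \left(-572 - 214\right) = 4 \left(-786\right) = -3144$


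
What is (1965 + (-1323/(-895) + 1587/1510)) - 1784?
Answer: 49606109/270290 ≈ 183.53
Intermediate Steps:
(1965 + (-1323/(-895) + 1587/1510)) - 1784 = (1965 + (-1323*(-1/895) + 1587*(1/1510))) - 1784 = (1965 + (1323/895 + 1587/1510)) - 1784 = (1965 + 683619/270290) - 1784 = 531803469/270290 - 1784 = 49606109/270290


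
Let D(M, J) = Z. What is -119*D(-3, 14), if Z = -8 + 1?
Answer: 833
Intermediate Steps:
Z = -7
D(M, J) = -7
-119*D(-3, 14) = -119*(-7) = 833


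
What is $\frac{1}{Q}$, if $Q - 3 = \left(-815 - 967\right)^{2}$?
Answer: $\frac{1}{3175527} \approx 3.1491 \cdot 10^{-7}$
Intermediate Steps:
$Q = 3175527$ ($Q = 3 + \left(-815 - 967\right)^{2} = 3 + \left(-1782\right)^{2} = 3 + 3175524 = 3175527$)
$\frac{1}{Q} = \frac{1}{3175527}$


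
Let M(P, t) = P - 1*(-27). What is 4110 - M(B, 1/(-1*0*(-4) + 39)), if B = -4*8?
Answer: 4115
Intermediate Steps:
B = -32
M(P, t) = 27 + P (M(P, t) = P + 27 = 27 + P)
4110 - M(B, 1/(-1*0*(-4) + 39)) = 4110 - (27 - 32) = 4110 - 1*(-5) = 4110 + 5 = 4115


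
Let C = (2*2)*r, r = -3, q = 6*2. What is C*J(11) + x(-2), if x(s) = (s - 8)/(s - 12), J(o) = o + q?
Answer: -1927/7 ≈ -275.29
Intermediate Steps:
q = 12
C = -12 (C = (2*2)*(-3) = 4*(-3) = -12)
J(o) = 12 + o (J(o) = o + 12 = 12 + o)
x(s) = (-8 + s)/(-12 + s)
C*J(11) + x(-2) = -12*(12 + 11) + (-8 - 2)/(-12 - 2) = -12*23 - 10/(-14) = -276 - 1/14*(-10) = -276 + 5/7 = -1927/7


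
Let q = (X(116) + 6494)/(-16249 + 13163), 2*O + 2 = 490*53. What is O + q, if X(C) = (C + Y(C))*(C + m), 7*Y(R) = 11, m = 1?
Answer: 280338619/21602 ≈ 12977.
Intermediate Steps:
Y(R) = 11/7 (Y(R) = (⅐)*11 = 11/7)
X(C) = (1 + C)*(11/7 + C) (X(C) = (C + 11/7)*(C + 1) = (11/7 + C)*(1 + C) = (1 + C)*(11/7 + C))
O = 12984 (O = -1 + (490*53)/2 = -1 + (½)*25970 = -1 + 12985 = 12984)
q = -141749/21602 (q = ((11/7 + 116² + (18/7)*116) + 6494)/(-16249 + 13163) = ((11/7 + 13456 + 2088/7) + 6494)/(-3086) = (96291/7 + 6494)*(-1/3086) = (141749/7)*(-1/3086) = -141749/21602 ≈ -6.5618)
O + q = 12984 - 141749/21602 = 280338619/21602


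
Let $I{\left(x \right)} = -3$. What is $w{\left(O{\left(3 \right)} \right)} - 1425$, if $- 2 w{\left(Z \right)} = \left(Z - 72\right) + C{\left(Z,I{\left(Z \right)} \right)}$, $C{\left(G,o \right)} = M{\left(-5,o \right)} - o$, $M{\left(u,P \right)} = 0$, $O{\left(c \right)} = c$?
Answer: $-1392$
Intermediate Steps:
$C{\left(G,o \right)} = - o$ ($C{\left(G,o \right)} = 0 - o = - o$)
$w{\left(Z \right)} = \frac{69}{2} - \frac{Z}{2}$ ($w{\left(Z \right)} = - \frac{\left(Z - 72\right) - -3}{2} = - \frac{\left(-72 + Z\right) + 3}{2} = - \frac{-69 + Z}{2} = \frac{69}{2} - \frac{Z}{2}$)
$w{\left(O{\left(3 \right)} \right)} - 1425 = \left(\frac{69}{2} - \frac{3}{2}\right) - 1425 = 33 - 1425 = -1392$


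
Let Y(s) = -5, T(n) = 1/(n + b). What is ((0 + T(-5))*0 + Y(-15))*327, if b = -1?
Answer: -1635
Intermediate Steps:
T(n) = 1/(-1 + n) (T(n) = 1/(n - 1) = 1/(-1 + n))
((0 + T(-5))*0 + Y(-15))*327 = ((0 + 1/(-1 - 5))*0 - 5)*327 = ((0 + 1/(-6))*0 - 5)*327 = ((0 - 1/6)*0 - 5)*327 = (-1/6*0 - 5)*327 = (0 - 5)*327 = -5*327 = -1635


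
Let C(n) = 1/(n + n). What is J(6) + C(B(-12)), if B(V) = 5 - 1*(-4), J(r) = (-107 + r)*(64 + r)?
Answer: -127259/18 ≈ -7069.9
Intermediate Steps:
B(V) = 9 (B(V) = 5 + 4 = 9)
C(n) = 1/(2*n)
J(6) + C(B(-12)) = (-6848 + 6² - 43*6) + (½)/9 = (-6848 + 36 - 258) + (½)*(⅑) = -7070 + 1/18 = -127259/18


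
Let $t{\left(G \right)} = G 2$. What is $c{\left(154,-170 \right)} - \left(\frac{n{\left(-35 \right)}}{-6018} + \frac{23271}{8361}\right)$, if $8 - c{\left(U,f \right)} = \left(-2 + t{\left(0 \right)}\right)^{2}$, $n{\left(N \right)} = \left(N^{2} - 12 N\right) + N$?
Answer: $\frac{1383006}{931787} \approx 1.4843$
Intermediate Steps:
$t{\left(G \right)} = 2 G$
$n{\left(N \right)} = N^{2} - 11 N$
$c{\left(U,f \right)} = 4$ ($c{\left(U,f \right)} = 8 - \left(-2 + 2 \cdot 0\right)^{2} = 8 - \left(-2 + 0\right)^{2} = 8 - \left(-2\right)^{2} = 8 - 4 = 4$)
$c{\left(154,-170 \right)} - \left(\frac{n{\left(-35 \right)}}{-6018} + \frac{23271}{8361}\right) = 4 - \left(\frac{\left(-35\right) \left(-11 - 35\right)}{-6018} + \frac{23271}{8361}\right) = 4 - \left(\left(-35\right) \left(-46\right) \left(- \frac{1}{6018}\right) + 23271 \cdot \frac{1}{8361}\right) = 4 - \left(1610 \left(- \frac{1}{6018}\right) + \frac{7757}{2787}\right) = 4 - \left(- \frac{805}{3009} + \frac{7757}{2787}\right) = 4 - \frac{2344142}{931787} = \frac{1383006}{931787}$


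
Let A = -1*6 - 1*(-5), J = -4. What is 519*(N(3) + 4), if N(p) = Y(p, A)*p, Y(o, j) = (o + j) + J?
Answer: -1038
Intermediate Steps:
A = -1 (A = -6 + 5 = -1)
Y(o, j) = -4 + j + o (Y(o, j) = (o + j) - 4 = (j + o) - 4 = -4 + j + o)
N(p) = p*(-5 + p) (N(p) = (-4 - 1 + p)*p = (-5 + p)*p = p*(-5 + p))
519*(N(3) + 4) = 519*(3*(-5 + 3) + 4) = 519*(3*(-2) + 4) = 519*(-6 + 4) = 519*(-2) = -1038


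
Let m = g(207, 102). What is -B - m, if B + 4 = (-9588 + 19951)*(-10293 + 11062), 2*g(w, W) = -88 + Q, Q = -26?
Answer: -7969086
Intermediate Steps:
g(w, W) = -57 (g(w, W) = (-88 - 26)/2 = (½)*(-114) = -57)
B = 7969143 (B = -4 + (-9588 + 19951)*(-10293 + 11062) = -4 + 10363*769 = -4 + 7969147 = 7969143)
m = -57
-B - m = -1*7969143 - 1*(-57) = -7969143 + 57 = -7969086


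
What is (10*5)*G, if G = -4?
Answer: -200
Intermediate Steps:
(10*5)*G = (10*5)*(-4) = 50*(-4) = -200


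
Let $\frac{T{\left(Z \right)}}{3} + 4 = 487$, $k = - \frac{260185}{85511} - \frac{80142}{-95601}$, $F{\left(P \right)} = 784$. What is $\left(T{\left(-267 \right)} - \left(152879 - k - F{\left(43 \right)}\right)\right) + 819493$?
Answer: $\frac{1822588046985798}{2724979037} \approx 6.6885 \cdot 10^{5}$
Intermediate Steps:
$k = - \frac{6006974541}{2724979037}$ ($k = \left(-260185\right) \frac{1}{85511} - - \frac{26714}{31867} = - \frac{260185}{85511} + \frac{26714}{31867} = - \frac{6006974541}{2724979037} \approx -2.2044$)
$T{\left(Z \right)} = 1449$ ($T{\left(Z \right)} = -12 + 3 \cdot 487 = -12 + 1461 = 1449$)
$\left(T{\left(-267 \right)} - \left(152879 - k - F{\left(43 \right)}\right)\right) + 819493 = \left(1449 + \left(\left(- \frac{6006974541}{2724979037} + 784\right) - 152879\right)\right) + 819493 = \left(1449 + \left(\frac{2130376590467}{2724979037} - 152879\right)\right) + 819493 = \left(1449 - \frac{414461693607056}{2724979037}\right) + 819493 = - \frac{410513198982443}{2724979037} + 819493 = \frac{1822588046985798}{2724979037}$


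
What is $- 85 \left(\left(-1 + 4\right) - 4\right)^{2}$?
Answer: $-85$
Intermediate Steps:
$- 85 \left(\left(-1 + 4\right) - 4\right)^{2} = - 85 \left(3 - 4\right)^{2} = - 85 \left(-1\right)^{2} = \left(-85\right) 1 = -85$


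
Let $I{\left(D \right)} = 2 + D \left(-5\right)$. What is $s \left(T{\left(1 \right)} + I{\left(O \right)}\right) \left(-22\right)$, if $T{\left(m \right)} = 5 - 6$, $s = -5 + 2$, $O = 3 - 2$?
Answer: $-264$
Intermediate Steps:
$O = 1$ ($O = 3 - 2 = 1$)
$I{\left(D \right)} = 2 - 5 D$
$s = -3$
$T{\left(m \right)} = -1$ ($T{\left(m \right)} = 5 - 6 = -1$)
$s \left(T{\left(1 \right)} + I{\left(O \right)}\right) \left(-22\right) = - 3 \left(-1 + \left(2 - 5\right)\right) \left(-22\right) = - 3 \left(-1 - 3\right) \left(-22\right) = \left(-3\right) \left(-4\right) \left(-22\right) = 12 \left(-22\right) = -264$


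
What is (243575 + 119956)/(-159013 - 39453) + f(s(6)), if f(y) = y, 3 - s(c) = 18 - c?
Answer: -2149725/198466 ≈ -10.832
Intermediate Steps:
s(c) = -15 + c (s(c) = 3 - (18 - c) = 3 + (-18 + c) = -15 + c)
(243575 + 119956)/(-159013 - 39453) + f(s(6)) = (243575 + 119956)/(-159013 - 39453) + (-15 + 6) = 363531/(-198466) - 9 = 363531*(-1/198466) - 9 = -363531/198466 - 9 = -2149725/198466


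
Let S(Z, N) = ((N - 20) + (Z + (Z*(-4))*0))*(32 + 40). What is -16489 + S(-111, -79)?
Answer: -31609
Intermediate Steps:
S(Z, N) = -1440 + 72*N + 72*Z (S(Z, N) = ((-20 + N) + (Z - 4*Z*0))*72 = ((-20 + N) + (Z + 0))*72 = ((-20 + N) + Z)*72 = (-20 + N + Z)*72 = -1440 + 72*N + 72*Z)
-16489 + S(-111, -79) = -16489 + (-1440 + 72*(-79) + 72*(-111)) = -16489 + (-1440 - 5688 - 7992) = -16489 - 15120 = -31609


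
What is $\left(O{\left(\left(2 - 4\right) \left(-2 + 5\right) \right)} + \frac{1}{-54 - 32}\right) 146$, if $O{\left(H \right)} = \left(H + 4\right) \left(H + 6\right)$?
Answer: $- \frac{73}{43} \approx -1.6977$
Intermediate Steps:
$O{\left(H \right)} = \left(4 + H\right) \left(6 + H\right)$
$\left(O{\left(\left(2 - 4\right) \left(-2 + 5\right) \right)} + \frac{1}{-54 - 32}\right) 146 = \left(\left(24 + \left(\left(2 - 4\right) \left(-2 + 5\right)\right)^{2} + 10 \left(2 - 4\right) \left(-2 + 5\right)\right) + \frac{1}{-54 - 32}\right) 146 = \left(\left(24 + \left(\left(-2\right) 3\right)^{2} + 10 \left(\left(-2\right) 3\right)\right) + \frac{1}{-86}\right) 146 = \left(\left(24 + \left(-6\right)^{2} + 10 \left(-6\right)\right) - \frac{1}{86}\right) 146 = \left(\left(24 + 36 - 60\right) - \frac{1}{86}\right) 146 = \left(0 - \frac{1}{86}\right) 146 = \left(- \frac{1}{86}\right) 146 = - \frac{73}{43}$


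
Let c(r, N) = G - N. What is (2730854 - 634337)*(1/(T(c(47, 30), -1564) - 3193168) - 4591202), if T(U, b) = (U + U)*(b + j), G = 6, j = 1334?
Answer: -30629678212438644069/3182128 ≈ -9.6255e+12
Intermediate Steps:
c(r, N) = 6 - N
T(U, b) = 2*U*(1334 + b) (T(U, b) = (U + U)*(b + 1334) = (2*U)*(1334 + b) = 2*U*(1334 + b))
(2730854 - 634337)*(1/(T(c(47, 30), -1564) - 3193168) - 4591202) = (2730854 - 634337)*(1/(2*(6 - 1*30)*(1334 - 1564) - 3193168) - 4591202) = 2096517*(1/(2*(6 - 30)*(-230) - 3193168) - 4591202) = 2096517*(1/(2*(-24)*(-230) - 3193168) - 4591202) = 2096517*(1/(11040 - 3193168) - 4591202) = 2096517*(1/(-3182128) - 4591202) = 2096517*(-1/3182128 - 4591202) = 2096517*(-14609792437857/3182128) = -30629678212438644069/3182128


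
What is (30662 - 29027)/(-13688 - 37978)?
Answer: -5/158 ≈ -0.031646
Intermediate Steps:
(30662 - 29027)/(-13688 - 37978) = 1635/(-51666) = 1635*(-1/51666) = -5/158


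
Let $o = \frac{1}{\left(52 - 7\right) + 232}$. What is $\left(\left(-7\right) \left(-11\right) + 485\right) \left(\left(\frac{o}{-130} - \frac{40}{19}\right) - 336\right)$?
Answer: $- \frac{65003240779}{342095} \approx -1.9002 \cdot 10^{5}$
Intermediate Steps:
$o = \frac{1}{277}$ ($o = \frac{1}{\left(52 - 7\right) + 232} = \frac{1}{45 + 232} = \frac{1}{277} \approx 0.0036101$)
$\left(\left(-7\right) \left(-11\right) + 485\right) \left(\left(\frac{o}{-130} - \frac{40}{19}\right) - 336\right) = \left(\left(-7\right) \left(-11\right) + 485\right) \left(\left(\frac{1}{277 \left(-130\right)} - \frac{40}{19}\right) - 336\right) = \left(77 + 485\right) \left(\left(\frac{1}{277} \left(- \frac{1}{130}\right) - \frac{40}{19}\right) - 336\right) = 562 \left(\left(- \frac{1}{36010} - \frac{40}{19}\right) - 336\right) = 562 \left(- \frac{1440419}{684190} - 336\right) = 562 \left(- \frac{231328259}{684190}\right) = - \frac{65003240779}{342095}$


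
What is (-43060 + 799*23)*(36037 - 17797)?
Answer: -450217920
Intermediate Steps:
(-43060 + 799*23)*(36037 - 17797) = (-43060 + 18377)*18240 = -24683*18240 = -450217920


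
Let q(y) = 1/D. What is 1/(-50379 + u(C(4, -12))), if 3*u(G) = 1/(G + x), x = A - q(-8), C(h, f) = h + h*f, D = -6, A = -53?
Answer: -581/29270201 ≈ -1.9850e-5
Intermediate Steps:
q(y) = -⅙ (q(y) = 1/(-6) = -⅙)
C(h, f) = h + f*h
x = -317/6 (x = -53 - 1*(-⅙) = -53 + ⅙ = -317/6 ≈ -52.833)
u(G) = 1/(3*(-317/6 + G)) (u(G) = 1/(3*(G - 317/6)) = 1/(3*(-317/6 + G)))
1/(-50379 + u(C(4, -12))) = 1/(-50379 + 2/(-317 + 6*(4*(1 - 12)))) = 1/(-50379 + 2/(-317 + 6*(4*(-11)))) = 1/(-50379 + 2/(-317 + 6*(-44))) = 1/(-50379 + 2/(-317 - 264)) = 1/(-50379 + 2/(-581)) = 1/(-50379 + 2*(-1/581)) = 1/(-50379 - 2/581) = 1/(-29270201/581) = -581/29270201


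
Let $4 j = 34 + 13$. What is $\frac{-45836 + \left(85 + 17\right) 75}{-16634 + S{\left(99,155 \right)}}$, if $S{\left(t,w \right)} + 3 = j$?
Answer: $\frac{152744}{66501} \approx 2.2969$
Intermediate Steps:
$j = \frac{47}{4}$ ($j = \frac{34 + 13}{4} = \frac{1}{4} \cdot 47 = \frac{47}{4} \approx 11.75$)
$S{\left(t,w \right)} = \frac{35}{4}$ ($S{\left(t,w \right)} = -3 + \frac{47}{4} = \frac{35}{4}$)
$\frac{-45836 + \left(85 + 17\right) 75}{-16634 + S{\left(99,155 \right)}} = \frac{-45836 + \left(85 + 17\right) 75}{-16634 + \frac{35}{4}} = \frac{-45836 + 102 \cdot 75}{- \frac{66501}{4}} = \left(-45836 + 7650\right) \left(- \frac{4}{66501}\right) = \left(-38186\right) \left(- \frac{4}{66501}\right) = \frac{152744}{66501}$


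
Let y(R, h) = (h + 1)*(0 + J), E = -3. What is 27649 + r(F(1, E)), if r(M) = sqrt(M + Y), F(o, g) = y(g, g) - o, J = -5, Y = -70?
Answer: 27649 + I*sqrt(61) ≈ 27649.0 + 7.8102*I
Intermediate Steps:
y(R, h) = -5 - 5*h (y(R, h) = (h + 1)*(0 - 5) = (1 + h)*(-5) = -5 - 5*h)
F(o, g) = -5 - o - 5*g (F(o, g) = (-5 - 5*g) - o = -5 - o - 5*g)
r(M) = sqrt(-70 + M) (r(M) = sqrt(M - 70) = sqrt(-70 + M))
27649 + r(F(1, E)) = 27649 + sqrt(-70 + (-5 - 1*1 - 5*(-3))) = 27649 + sqrt(-70 + (-5 - 1 + 15)) = 27649 + sqrt(-70 + 9) = 27649 + sqrt(-61) = 27649 + I*sqrt(61)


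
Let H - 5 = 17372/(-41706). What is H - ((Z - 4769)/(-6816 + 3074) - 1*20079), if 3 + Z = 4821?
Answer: 1567161720569/78031926 ≈ 20084.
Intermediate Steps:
Z = 4818 (Z = -3 + 4821 = 4818)
H = 95579/20853 (H = 5 + 17372/(-41706) = 5 + 17372*(-1/41706) = 5 - 8686/20853 = 95579/20853 ≈ 4.5835)
H - ((Z - 4769)/(-6816 + 3074) - 1*20079) = 95579/20853 - ((4818 - 4769)/(-6816 + 3074) - 1*20079) = 95579/20853 - (49/(-3742) - 20079) = 95579/20853 - (49*(-1/3742) - 20079) = 95579/20853 - (-49/3742 - 20079) = 95579/20853 - 1*(-75135667/3742) = 95579/20853 + 75135667/3742 = 1567161720569/78031926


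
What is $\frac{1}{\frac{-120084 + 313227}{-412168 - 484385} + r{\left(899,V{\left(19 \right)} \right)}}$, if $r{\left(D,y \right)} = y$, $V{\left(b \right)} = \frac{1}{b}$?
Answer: $- \frac{298851}{48652} \approx -6.1426$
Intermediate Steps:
$\frac{1}{\frac{-120084 + 313227}{-412168 - 484385} + r{\left(899,V{\left(19 \right)} \right)}} = \frac{1}{\frac{-120084 + 313227}{-412168 - 484385} + \frac{1}{19}} = \frac{1}{\frac{193143}{-896553} + \frac{1}{19}} = \frac{1}{193143 \left(- \frac{1}{896553}\right) + \frac{1}{19}} = \frac{1}{- \frac{64381}{298851} + \frac{1}{19}} = \frac{1}{- \frac{48652}{298851}} = - \frac{298851}{48652}$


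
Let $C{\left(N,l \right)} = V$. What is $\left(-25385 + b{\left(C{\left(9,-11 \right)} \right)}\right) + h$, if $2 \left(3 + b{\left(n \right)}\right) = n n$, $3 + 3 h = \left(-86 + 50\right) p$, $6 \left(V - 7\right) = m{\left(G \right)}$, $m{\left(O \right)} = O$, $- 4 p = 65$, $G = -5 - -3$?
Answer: $- \frac{226546}{9} \approx -25172.0$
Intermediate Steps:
$G = -2$ ($G = -5 + 3 = -2$)
$p = - \frac{65}{4}$ ($p = \left(- \frac{1}{4}\right) 65 = - \frac{65}{4} \approx -16.25$)
$V = \frac{20}{3}$ ($V = 7 + \frac{1}{6} \left(-2\right) = 7 - \frac{1}{3} = \frac{20}{3} \approx 6.6667$)
$C{\left(N,l \right)} = \frac{20}{3}$
$h = 194$ ($h = -1 + \frac{\left(-86 + 50\right) \left(- \frac{65}{4}\right)}{3} = -1 + \frac{\left(-36\right) \left(- \frac{65}{4}\right)}{3} = -1 + \frac{1}{3} \cdot 585 = -1 + 195 = 194$)
$b{\left(n \right)} = -3 + \frac{n^{2}}{2}$ ($b{\left(n \right)} = -3 + \frac{n n}{2} = -3 + \frac{n^{2}}{2}$)
$\left(-25385 + b{\left(C{\left(9,-11 \right)} \right)}\right) + h = \left(-25385 - \left(3 - \frac{\left(\frac{20}{3}\right)^{2}}{2}\right)\right) + 194 = \left(-25385 + \left(-3 + \frac{1}{2} \cdot \frac{400}{9}\right)\right) + 194 = \left(-25385 + \left(-3 + \frac{200}{9}\right)\right) + 194 = \left(-25385 + \frac{173}{9}\right) + 194 = - \frac{228292}{9} + 194 = - \frac{226546}{9}$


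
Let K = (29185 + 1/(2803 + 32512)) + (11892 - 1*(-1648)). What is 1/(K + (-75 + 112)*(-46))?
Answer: 35315/1448727246 ≈ 2.4377e-5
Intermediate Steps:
K = 1508833376/35315 (K = (29185 + 1/35315) + (11892 + 1648) = (29185 + 1/35315) + 13540 = 1030668276/35315 + 13540 = 1508833376/35315 ≈ 42725.)
1/(K + (-75 + 112)*(-46)) = 1/(1508833376/35315 + (-75 + 112)*(-46)) = 1/(1508833376/35315 + 37*(-46)) = 1/(1508833376/35315 - 1702) = 1/(1448727246/35315) = 35315/1448727246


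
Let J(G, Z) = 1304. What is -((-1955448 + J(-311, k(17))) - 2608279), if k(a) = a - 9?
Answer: 4562423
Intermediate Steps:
k(a) = -9 + a
-((-1955448 + J(-311, k(17))) - 2608279) = -((-1955448 + 1304) - 2608279) = -(-1954144 - 2608279) = -1*(-4562423) = 4562423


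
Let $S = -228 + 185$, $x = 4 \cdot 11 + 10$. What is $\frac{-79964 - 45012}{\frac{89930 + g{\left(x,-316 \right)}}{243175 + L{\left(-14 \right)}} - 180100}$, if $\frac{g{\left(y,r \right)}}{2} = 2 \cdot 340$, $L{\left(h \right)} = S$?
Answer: $\frac{5064277472}{7297996985} \approx 0.69393$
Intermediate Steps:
$x = 54$ ($x = 44 + 10 = 54$)
$S = -43$
$L{\left(h \right)} = -43$
$g{\left(y,r \right)} = 1360$ ($g{\left(y,r \right)} = 2 \cdot 2 \cdot 340 = 2 \cdot 680 = 1360$)
$\frac{-79964 - 45012}{\frac{89930 + g{\left(x,-316 \right)}}{243175 + L{\left(-14 \right)}} - 180100} = \frac{-79964 - 45012}{\frac{89930 + 1360}{243175 - 43} - 180100} = - \frac{124976}{\frac{91290}{243132} - 180100} = - \frac{124976}{91290 \cdot \frac{1}{243132} - 180100} = - \frac{124976}{\frac{15215}{40522} - 180100} = - \frac{124976}{- \frac{7297996985}{40522}} = \left(-124976\right) \left(- \frac{40522}{7297996985}\right) = \frac{5064277472}{7297996985}$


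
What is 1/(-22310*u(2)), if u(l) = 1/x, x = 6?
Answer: -3/11155 ≈ -0.00026894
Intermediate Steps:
u(l) = ⅙ (u(l) = 1/6 = ⅙)
1/(-22310*u(2)) = 1/(-22310*⅙) = 1/(-11155/3) = -3/11155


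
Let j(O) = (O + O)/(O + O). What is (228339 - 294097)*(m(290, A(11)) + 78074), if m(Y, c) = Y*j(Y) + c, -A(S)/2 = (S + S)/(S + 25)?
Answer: -46376815870/9 ≈ -5.1530e+9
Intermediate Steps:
j(O) = 1 (j(O) = (2*O)/((2*O)) = (2*O)*(1/(2*O)) = 1)
A(S) = -4*S/(25 + S) (A(S) = -2*(S + S)/(S + 25) = -2*2*S/(25 + S) = -4*S/(25 + S))
m(Y, c) = Y + c (m(Y, c) = Y*1 + c = Y + c)
(228339 - 294097)*(m(290, A(11)) + 78074) = (228339 - 294097)*((290 - 4*11/(25 + 11)) + 78074) = -65758*((290 - 4*11/36) + 78074) = -65758*((290 - 4*11*1/36) + 78074) = -65758*((290 - 11/9) + 78074) = -65758*(2599/9 + 78074) = -65758*705265/9 = -46376815870/9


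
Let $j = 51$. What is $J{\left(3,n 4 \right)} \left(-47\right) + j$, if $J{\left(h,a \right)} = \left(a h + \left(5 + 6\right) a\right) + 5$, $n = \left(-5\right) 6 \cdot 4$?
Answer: $315656$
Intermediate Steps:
$n = -120$ ($n = \left(-30\right) 4 = -120$)
$J{\left(h,a \right)} = 5 + 11 a + a h$ ($J{\left(h,a \right)} = \left(a h + 11 a\right) + 5 = \left(11 a + a h\right) + 5 = 5 + 11 a + a h$)
$J{\left(3,n 4 \right)} \left(-47\right) + j = \left(5 + 11 \left(\left(-120\right) 4\right) + \left(-120\right) 4 \cdot 3\right) \left(-47\right) + 51 = \left(5 + 11 \left(-480\right) - 1440\right) \left(-47\right) + 51 = \left(5 - 5280 - 1440\right) \left(-47\right) + 51 = \left(-6715\right) \left(-47\right) + 51 = 315605 + 51 = 315656$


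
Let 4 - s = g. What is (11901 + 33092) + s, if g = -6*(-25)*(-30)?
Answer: 49497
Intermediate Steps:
g = -4500 (g = 150*(-30) = -4500)
s = 4504 (s = 4 - 1*(-4500) = 4 + 4500 = 4504)
(11901 + 33092) + s = (11901 + 33092) + 4504 = 44993 + 4504 = 49497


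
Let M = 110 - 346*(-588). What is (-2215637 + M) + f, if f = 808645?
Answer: -1203434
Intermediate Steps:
M = 203558 (M = 110 + 203448 = 203558)
(-2215637 + M) + f = (-2215637 + 203558) + 808645 = -2012079 + 808645 = -1203434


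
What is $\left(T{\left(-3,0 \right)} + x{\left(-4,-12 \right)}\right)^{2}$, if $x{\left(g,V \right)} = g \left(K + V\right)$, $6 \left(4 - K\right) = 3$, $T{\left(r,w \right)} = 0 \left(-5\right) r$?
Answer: $1156$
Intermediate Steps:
$T{\left(r,w \right)} = 0$ ($T{\left(r,w \right)} = 0 r = 0$)
$K = \frac{7}{2}$ ($K = 4 - \frac{1}{2} = \frac{7}{2} \approx 3.5$)
$x{\left(g,V \right)} = g \left(\frac{7}{2} + V\right)$
$\left(T{\left(-3,0 \right)} + x{\left(-4,-12 \right)}\right)^{2} = \left(0 + \frac{1}{2} \left(-4\right) \left(7 + 2 \left(-12\right)\right)\right)^{2} = \left(0 + \frac{1}{2} \left(-4\right) \left(7 - 24\right)\right)^{2} = \left(0 + \frac{1}{2} \left(-4\right) \left(-17\right)\right)^{2} = \left(0 + 34\right)^{2} = 34^{2} = 1156$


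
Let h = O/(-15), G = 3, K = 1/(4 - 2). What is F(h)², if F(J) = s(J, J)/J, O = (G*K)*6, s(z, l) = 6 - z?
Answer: 121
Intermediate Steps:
K = ½ (K = 1/2 = ½ ≈ 0.50000)
O = 9 (O = (3*(½))*6 = (3/2)*6 = 9)
h = -⅗ (h = 9/(-15) = 9*(-1/15) = -⅗ ≈ -0.60000)
F(J) = (6 - J)/J
F(h)² = ((6 - 1*(-⅗))/(-⅗))² = (-5*(6 + ⅗)/3)² = (-5/3*33/5)² = (-11)² = 121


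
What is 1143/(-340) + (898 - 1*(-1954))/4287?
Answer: -3930361/1457580 ≈ -2.6965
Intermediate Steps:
1143/(-340) + (898 - 1*(-1954))/4287 = 1143*(-1/340) + (898 + 1954)*(1/4287) = -1143/340 + 2852*(1/4287) = -1143/340 + 2852/4287 = -3930361/1457580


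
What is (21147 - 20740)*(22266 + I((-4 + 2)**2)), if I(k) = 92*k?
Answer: 9212038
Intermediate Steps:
(21147 - 20740)*(22266 + I((-4 + 2)**2)) = (21147 - 20740)*(22266 + 92*(-4 + 2)**2) = 407*(22266 + 92*(-2)**2) = 407*(22266 + 92*4) = 407*(22266 + 368) = 407*22634 = 9212038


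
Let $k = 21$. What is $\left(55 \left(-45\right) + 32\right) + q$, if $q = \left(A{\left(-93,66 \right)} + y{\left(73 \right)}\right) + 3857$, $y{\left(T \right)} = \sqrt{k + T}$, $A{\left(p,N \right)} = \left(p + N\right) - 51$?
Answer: $1336 + \sqrt{94} \approx 1345.7$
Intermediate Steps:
$A{\left(p,N \right)} = -51 + N + p$ ($A{\left(p,N \right)} = \left(N + p\right) - 51 = -51 + N + p$)
$y{\left(T \right)} = \sqrt{21 + T}$
$q = 3779 + \sqrt{94}$ ($q = \left(\left(-51 + 66 - 93\right) + \sqrt{21 + 73}\right) + 3857 = \left(-78 + \sqrt{94}\right) + 3857 = 3779 + \sqrt{94} \approx 3788.7$)
$\left(55 \left(-45\right) + 32\right) + q = \left(55 \left(-45\right) + 32\right) + \left(3779 + \sqrt{94}\right) = \left(-2475 + 32\right) + \left(3779 + \sqrt{94}\right) = -2443 + \left(3779 + \sqrt{94}\right) = 1336 + \sqrt{94}$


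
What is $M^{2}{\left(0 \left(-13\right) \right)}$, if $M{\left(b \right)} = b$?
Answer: $0$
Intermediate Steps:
$M^{2}{\left(0 \left(-13\right) \right)} = \left(0 \left(-13\right)\right)^{2} = 0^{2} = 0$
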